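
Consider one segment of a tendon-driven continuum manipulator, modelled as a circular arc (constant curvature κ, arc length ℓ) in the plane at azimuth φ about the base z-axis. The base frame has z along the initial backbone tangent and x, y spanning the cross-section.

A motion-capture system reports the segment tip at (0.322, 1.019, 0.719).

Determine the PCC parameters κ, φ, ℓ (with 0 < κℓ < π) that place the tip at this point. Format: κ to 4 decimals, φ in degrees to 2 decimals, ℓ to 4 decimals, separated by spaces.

1.2883 72.46 1.5191

ρ = √(x²+y²) = √(0.322² + 1.019²) = 1.06867
φ = atan2(y, x) mod 360° = atan2(1.019, 0.322) = 72.4637°
|p|² = ρ² + z² = 1.06867² + 0.719² = 1.65901
κ = 2ρ / |p|² = 2×1.06867 / 1.65901 = 1.28832
θ = 2·atan2(ρ, z) = 2·atan2(1.06867, 0.719) = 1.95712 rad
ℓ = θ/κ = 1.95712/1.28832 = 1.51912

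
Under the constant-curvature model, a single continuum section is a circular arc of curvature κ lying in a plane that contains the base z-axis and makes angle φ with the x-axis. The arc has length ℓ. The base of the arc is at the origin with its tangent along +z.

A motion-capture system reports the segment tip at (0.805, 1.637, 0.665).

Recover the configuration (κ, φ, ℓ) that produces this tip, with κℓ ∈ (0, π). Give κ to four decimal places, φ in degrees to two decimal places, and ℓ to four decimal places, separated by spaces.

0.9678 63.81 2.5238

ρ = √(x²+y²) = √(0.805² + 1.637²) = 1.82422
φ = atan2(y, x) mod 360° = atan2(1.637, 0.805) = 63.8142°
|p|² = ρ² + z² = 1.82422² + 0.665² = 3.77002
κ = 2ρ / |p|² = 2×1.82422 / 3.77002 = 0.96775
θ = 2·atan2(ρ, z) = 2·atan2(1.82422, 0.665) = 2.44246 rad
ℓ = θ/κ = 2.44246/0.96775 = 2.52384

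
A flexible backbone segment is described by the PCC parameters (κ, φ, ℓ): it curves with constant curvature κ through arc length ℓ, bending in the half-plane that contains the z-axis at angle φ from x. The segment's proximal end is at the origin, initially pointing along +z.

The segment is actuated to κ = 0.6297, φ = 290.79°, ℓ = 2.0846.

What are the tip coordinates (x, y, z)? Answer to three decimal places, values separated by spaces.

0.420 -1.106 1.535

θ = κ·ℓ = 0.6297 × 2.0846 = 1.31267 rad
ρ = (1 − cos θ)/κ = (1 − 0.25527)/0.6297 = 1.18268
z = sin θ / κ = 0.96687/0.6297 = 1.53545
x = ρ cos φ = 1.18268 × cos(290.79°) = 0.41978
y = ρ sin φ = 1.18268 × sin(290.79°) = -1.10567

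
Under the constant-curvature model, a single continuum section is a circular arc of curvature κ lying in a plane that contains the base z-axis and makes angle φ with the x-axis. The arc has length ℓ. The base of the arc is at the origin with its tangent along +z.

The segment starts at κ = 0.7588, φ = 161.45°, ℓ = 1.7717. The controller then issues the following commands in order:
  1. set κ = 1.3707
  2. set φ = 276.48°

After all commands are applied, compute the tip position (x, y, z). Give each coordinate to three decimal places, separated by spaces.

initial: κ=0.7588, φ=161.45°, ℓ=1.7717
cmd 1: set κ=1.3707 → (κ,φ,ℓ)=(1.3707,161.45°,1.7717) → tip=(-1.2148,0.4076,0.4773)
cmd 2: set φ=276.48° → (κ,φ,ℓ)=(1.3707,276.48°,1.7717) → tip=(0.1446,-1.2731,0.4773)

0.145 -1.273 0.477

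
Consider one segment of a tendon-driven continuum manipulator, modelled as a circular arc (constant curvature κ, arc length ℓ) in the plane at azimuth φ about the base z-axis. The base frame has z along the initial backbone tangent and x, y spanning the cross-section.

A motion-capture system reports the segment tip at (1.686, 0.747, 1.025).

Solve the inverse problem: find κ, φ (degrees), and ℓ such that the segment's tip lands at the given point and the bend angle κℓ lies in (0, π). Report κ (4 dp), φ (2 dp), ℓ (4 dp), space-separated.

ρ = √(x²+y²) = √(1.686² + 0.747²) = 1.84407
φ = atan2(y, x) mod 360° = atan2(0.747, 1.686) = 23.8962°
|p|² = ρ² + z² = 1.84407² + 1.025² = 4.45123
κ = 2ρ / |p|² = 2×1.84407 / 4.45123 = 0.82857
θ = 2·atan2(ρ, z) = 2·atan2(1.84407, 1.025) = 2.12697 rad
ℓ = θ/κ = 2.12697/0.82857 = 2.56704

0.8286 23.90 2.5670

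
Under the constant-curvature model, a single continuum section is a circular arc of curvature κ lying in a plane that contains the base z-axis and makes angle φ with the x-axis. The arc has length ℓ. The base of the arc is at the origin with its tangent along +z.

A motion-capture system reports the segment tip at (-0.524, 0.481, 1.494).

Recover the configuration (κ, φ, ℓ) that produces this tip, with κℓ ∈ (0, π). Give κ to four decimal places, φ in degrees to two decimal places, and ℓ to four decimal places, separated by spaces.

ρ = √(x²+y²) = √(-0.524² + 0.481²) = 0.71129
φ = atan2(y, x) mod 360° = atan2(0.481, -0.524) = 137.4500°
|p|² = ρ² + z² = 0.71129² + 1.494² = 2.73797
κ = 2ρ / |p|² = 2×0.71129 / 2.73797 = 0.51958
θ = 2·atan2(ρ, z) = 2·atan2(0.71129, 1.494) = 0.88869 rad
ℓ = θ/κ = 0.88869/0.51958 = 1.71041

0.5196 137.45 1.7104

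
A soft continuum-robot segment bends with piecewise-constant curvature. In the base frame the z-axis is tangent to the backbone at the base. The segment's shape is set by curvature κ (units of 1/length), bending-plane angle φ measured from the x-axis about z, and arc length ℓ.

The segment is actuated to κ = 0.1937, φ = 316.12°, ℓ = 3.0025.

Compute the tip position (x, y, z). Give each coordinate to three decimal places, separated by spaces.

0.612 -0.588 2.836

θ = κ·ℓ = 0.1937 × 3.0025 = 0.58158 rad
ρ = (1 − cos θ)/κ = (1 − 0.83559)/0.1937 = 0.84877
z = sin θ / κ = 0.54935/0.1937 = 2.83608
x = ρ cos φ = 0.84877 × cos(316.12°) = 0.61179
y = ρ sin φ = 0.84877 × sin(316.12°) = -0.58832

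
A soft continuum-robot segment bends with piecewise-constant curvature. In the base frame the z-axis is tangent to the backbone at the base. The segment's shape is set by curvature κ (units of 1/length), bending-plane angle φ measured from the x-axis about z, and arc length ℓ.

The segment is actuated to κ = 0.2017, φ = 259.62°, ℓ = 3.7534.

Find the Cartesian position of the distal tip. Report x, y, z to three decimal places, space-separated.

θ = κ·ℓ = 0.2017 × 3.7534 = 0.75706 rad
ρ = (1 − cos θ)/κ = (1 − 0.72686)/0.2017 = 1.35420
z = sin θ / κ = 0.68679/0.2017 = 3.40500
x = ρ cos φ = 1.35420 × cos(259.62°) = -0.24399
y = ρ sin φ = 1.35420 × sin(259.62°) = -1.33204

-0.244 -1.332 3.405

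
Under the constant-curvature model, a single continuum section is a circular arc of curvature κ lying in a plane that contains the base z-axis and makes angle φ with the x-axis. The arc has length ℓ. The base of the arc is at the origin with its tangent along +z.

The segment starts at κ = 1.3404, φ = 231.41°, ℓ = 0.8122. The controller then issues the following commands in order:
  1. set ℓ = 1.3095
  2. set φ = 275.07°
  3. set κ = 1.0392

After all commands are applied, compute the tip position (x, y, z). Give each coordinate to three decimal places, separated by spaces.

initial: κ=1.3404, φ=231.41°, ℓ=0.8122
cmd 1: set ℓ=1.3095 → (κ,φ,ℓ)=(1.3404,231.41°,1.3095) → tip=(-0.5507,-0.6901,0.7334)
cmd 2: set φ=275.07° → (κ,φ,ℓ)=(1.3404,275.07°,1.3095) → tip=(0.0780,-0.8794,0.7334)
cmd 3: set κ=1.0392 → (κ,φ,ℓ)=(1.0392,275.07°,1.3095) → tip=(0.0673,-0.7587,0.9411)

0.067 -0.759 0.941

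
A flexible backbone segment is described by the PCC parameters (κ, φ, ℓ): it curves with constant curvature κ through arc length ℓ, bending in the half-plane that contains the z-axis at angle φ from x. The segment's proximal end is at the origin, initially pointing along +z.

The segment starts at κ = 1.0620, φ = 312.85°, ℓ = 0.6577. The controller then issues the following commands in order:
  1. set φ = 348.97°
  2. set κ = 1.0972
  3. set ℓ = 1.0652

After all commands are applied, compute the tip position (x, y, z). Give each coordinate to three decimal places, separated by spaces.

initial: κ=1.0620, φ=312.85°, ℓ=0.6577
cmd 1: set φ=348.97° → (κ,φ,ℓ)=(1.0620,348.97°,0.6577) → tip=(0.2164,-0.0422,0.6055)
cmd 2: set κ=1.0972 → (κ,φ,ℓ)=(1.0972,348.97°,0.6577) → tip=(0.2230,-0.0435,0.6021)
cmd 3: set ℓ=1.0652 → (κ,φ,ℓ)=(1.0972,348.97°,1.0652) → tip=(0.5445,-0.1061,0.8387)

0.545 -0.106 0.839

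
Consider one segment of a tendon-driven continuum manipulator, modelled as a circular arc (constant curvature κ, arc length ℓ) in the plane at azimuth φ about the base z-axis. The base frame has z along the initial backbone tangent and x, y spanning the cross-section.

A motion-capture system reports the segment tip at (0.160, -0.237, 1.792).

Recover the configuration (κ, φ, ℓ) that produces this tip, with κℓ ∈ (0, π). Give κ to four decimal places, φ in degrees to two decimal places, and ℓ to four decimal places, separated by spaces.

0.1737 304.02 1.8223

ρ = √(x²+y²) = √(0.160² + -0.237²) = 0.28595
φ = atan2(y, x) mod 360° = atan2(-0.237, 0.160) = 304.0235°
|p|² = ρ² + z² = 0.28595² + 1.792² = 3.29303
κ = 2ρ / |p|² = 2×0.28595 / 3.29303 = 0.17367
θ = 2·atan2(ρ, z) = 2·atan2(0.28595, 1.792) = 0.31648 rad
ℓ = θ/κ = 0.31648/0.17367 = 1.82227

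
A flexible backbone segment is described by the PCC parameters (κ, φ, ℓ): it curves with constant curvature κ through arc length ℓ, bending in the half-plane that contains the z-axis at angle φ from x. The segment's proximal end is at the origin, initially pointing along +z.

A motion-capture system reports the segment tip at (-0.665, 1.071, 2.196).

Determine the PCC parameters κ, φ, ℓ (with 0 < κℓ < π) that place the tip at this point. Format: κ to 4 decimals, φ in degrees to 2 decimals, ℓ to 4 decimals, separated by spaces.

ρ = √(x²+y²) = √(-0.665² + 1.071²) = 1.26066
φ = atan2(y, x) mod 360° = atan2(1.071, -0.665) = 121.8368°
|p|² = ρ² + z² = 1.26066² + 2.196² = 6.41168
κ = 2ρ / |p|² = 2×1.26066 / 6.41168 = 0.39324
θ = 2·atan2(ρ, z) = 2·atan2(1.26066, 2.196) = 1.04227 rad
ℓ = θ/κ = 1.04227/0.39324 = 2.65048

0.3932 121.84 2.6505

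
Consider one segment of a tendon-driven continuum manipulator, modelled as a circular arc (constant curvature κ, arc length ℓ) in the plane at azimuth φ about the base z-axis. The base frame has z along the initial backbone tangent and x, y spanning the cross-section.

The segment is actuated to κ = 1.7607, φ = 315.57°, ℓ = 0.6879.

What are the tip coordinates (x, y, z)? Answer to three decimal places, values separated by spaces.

0.263 -0.258 0.532

θ = κ·ℓ = 1.7607 × 0.6879 = 1.21119 rad
ρ = (1 − cos θ)/κ = (1 − 0.35191)/1.7607 = 0.36809
z = sin θ / κ = 0.93603/1.7607 = 0.53163
x = ρ cos φ = 0.36809 × cos(315.57°) = 0.26285
y = ρ sin φ = 0.36809 × sin(315.57°) = -0.25767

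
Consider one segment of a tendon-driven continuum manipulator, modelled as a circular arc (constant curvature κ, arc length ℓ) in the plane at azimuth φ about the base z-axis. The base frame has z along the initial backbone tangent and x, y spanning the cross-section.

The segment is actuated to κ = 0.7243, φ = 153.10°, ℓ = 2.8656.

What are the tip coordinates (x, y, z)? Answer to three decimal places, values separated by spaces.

θ = κ·ℓ = 0.7243 × 2.8656 = 2.07555 rad
ρ = (1 − cos θ)/κ = (1 − -0.48360)/0.7243 = 2.04832
z = sin θ / κ = 0.87529/0.7243 = 1.20847
x = ρ cos φ = 2.04832 × cos(153.10°) = -1.82668
y = ρ sin φ = 2.04832 × sin(153.10°) = 0.92673

-1.827 0.927 1.208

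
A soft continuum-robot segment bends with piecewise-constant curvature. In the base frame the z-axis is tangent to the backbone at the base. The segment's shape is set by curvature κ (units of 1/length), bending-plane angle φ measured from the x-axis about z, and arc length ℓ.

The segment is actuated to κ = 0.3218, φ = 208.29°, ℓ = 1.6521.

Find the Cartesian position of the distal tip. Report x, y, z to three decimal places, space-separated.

-0.378 -0.203 1.575

θ = κ·ℓ = 0.3218 × 1.6521 = 0.53165 rad
ρ = (1 − cos θ)/κ = (1 − 0.86197)/0.3218 = 0.42892
z = sin θ / κ = 0.50695/0.3218 = 1.57537
x = ρ cos φ = 0.42892 × cos(208.29°) = -0.37769
y = ρ sin φ = 0.42892 × sin(208.29°) = -0.20328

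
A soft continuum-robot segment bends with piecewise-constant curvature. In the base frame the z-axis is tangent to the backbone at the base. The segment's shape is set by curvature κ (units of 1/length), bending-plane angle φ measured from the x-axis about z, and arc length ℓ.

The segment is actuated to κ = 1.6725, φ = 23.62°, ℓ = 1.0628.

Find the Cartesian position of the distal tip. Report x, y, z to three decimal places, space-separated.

θ = κ·ℓ = 1.6725 × 1.0628 = 1.77753 rad
ρ = (1 − cos θ)/κ = (1 − -0.20527)/1.6725 = 0.72064
z = sin θ / κ = 0.97871/1.6725 = 0.58518
x = ρ cos φ = 0.72064 × cos(23.62°) = 0.66027
y = ρ sin φ = 0.72064 × sin(23.62°) = 0.28874

0.660 0.289 0.585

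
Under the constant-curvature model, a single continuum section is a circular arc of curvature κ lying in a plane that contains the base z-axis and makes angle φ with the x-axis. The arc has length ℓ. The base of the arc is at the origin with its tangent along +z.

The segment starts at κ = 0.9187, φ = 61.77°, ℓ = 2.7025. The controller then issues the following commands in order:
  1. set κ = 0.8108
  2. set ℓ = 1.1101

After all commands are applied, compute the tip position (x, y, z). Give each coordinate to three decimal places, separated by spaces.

initial: κ=0.9187, φ=61.77°, ℓ=2.7025
cmd 1: set κ=0.8108 → (κ,φ,ℓ)=(0.8108,61.77°,2.7025) → tip=(0.9225,1.7184,1.0035)
cmd 2: set ℓ=1.1101 → (κ,φ,ℓ)=(0.8108,61.77°,1.1101) → tip=(0.2208,0.4112,0.9662)

0.221 0.411 0.966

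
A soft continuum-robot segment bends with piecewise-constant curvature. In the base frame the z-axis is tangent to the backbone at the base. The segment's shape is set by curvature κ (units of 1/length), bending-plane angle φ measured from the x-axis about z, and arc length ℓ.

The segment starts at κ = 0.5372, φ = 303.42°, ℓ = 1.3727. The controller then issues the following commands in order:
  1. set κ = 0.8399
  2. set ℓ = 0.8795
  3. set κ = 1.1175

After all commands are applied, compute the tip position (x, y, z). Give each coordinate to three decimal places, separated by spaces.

initial: κ=0.5372, φ=303.42°, ℓ=1.3727
cmd 1: set κ=0.8399 → (κ,φ,ℓ)=(0.8399,303.42°,1.3727) → tip=(0.3896,-0.5905,1.0882)
cmd 2: set ℓ=0.8795 → (κ,φ,ℓ)=(0.8399,303.42°,0.8795) → tip=(0.1709,-0.2590,0.8017)
cmd 3: set κ=1.1175 → (κ,φ,ℓ)=(1.1175,303.42°,0.8795) → tip=(0.2195,-0.3326,0.7446)

0.219 -0.333 0.745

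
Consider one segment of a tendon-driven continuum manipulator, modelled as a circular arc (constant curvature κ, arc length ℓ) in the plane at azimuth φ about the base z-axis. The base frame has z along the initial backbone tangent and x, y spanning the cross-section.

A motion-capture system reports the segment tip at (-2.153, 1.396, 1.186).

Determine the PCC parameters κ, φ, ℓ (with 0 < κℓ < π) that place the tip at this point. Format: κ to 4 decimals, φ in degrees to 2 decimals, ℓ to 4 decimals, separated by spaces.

ρ = √(x²+y²) = √(-2.153² + 1.396²) = 2.56597
φ = atan2(y, x) mod 360° = atan2(1.396, -2.153) = 147.0407°
|p|² = ρ² + z² = 2.56597² + 1.186² = 7.99082
κ = 2ρ / |p|² = 2×2.56597 / 7.99082 = 0.64223
θ = 2·atan2(ρ, z) = 2·atan2(2.56597, 1.186) = 2.27568 rad
ℓ = θ/κ = 2.27568/0.64223 = 3.54340

0.6422 147.04 3.5434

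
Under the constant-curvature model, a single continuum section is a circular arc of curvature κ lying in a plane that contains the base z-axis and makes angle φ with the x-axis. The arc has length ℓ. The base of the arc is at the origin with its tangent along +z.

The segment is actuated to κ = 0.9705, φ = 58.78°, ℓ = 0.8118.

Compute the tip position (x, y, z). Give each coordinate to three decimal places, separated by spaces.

θ = κ·ℓ = 0.9705 × 0.8118 = 0.78785 rad
ρ = (1 − cos θ)/κ = (1 − 0.70537)/0.9705 = 0.30359
z = sin θ / κ = 0.70884/0.9705 = 0.73039
x = ρ cos φ = 0.30359 × cos(58.78°) = 0.15736
y = ρ sin φ = 0.30359 × sin(58.78°) = 0.25962

0.157 0.260 0.730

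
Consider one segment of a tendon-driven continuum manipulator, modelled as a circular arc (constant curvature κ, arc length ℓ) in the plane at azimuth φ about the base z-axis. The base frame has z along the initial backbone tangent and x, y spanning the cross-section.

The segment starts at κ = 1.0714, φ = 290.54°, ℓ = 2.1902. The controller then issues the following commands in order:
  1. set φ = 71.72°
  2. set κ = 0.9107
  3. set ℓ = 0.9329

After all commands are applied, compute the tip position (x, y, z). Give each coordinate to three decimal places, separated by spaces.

0.117 0.354 0.825

initial: κ=1.0714, φ=290.54°, ℓ=2.1902
cmd 1: set φ=71.72° → (κ,φ,ℓ)=(1.0714,71.72°,2.1902) → tip=(0.4978,1.5069,0.6663)
cmd 2: set κ=0.9107 → (κ,φ,ℓ)=(0.9107,71.72°,2.1902) → tip=(0.4861,1.4714,1.0009)
cmd 3: set ℓ=0.9329 → (κ,φ,ℓ)=(0.9107,71.72°,0.9329) → tip=(0.1170,0.3542,0.8247)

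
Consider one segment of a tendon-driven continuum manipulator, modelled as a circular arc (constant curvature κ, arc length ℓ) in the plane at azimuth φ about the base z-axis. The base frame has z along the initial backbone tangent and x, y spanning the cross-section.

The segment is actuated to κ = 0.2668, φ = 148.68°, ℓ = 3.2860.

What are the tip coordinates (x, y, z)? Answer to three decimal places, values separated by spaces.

-1.154 0.702 2.881

θ = κ·ℓ = 0.2668 × 3.2860 = 0.87670 rad
ρ = (1 − cos θ)/κ = (1 − 0.63969)/0.2668 = 1.35050
z = sin θ / κ = 0.76864/0.2668 = 2.88094
x = ρ cos φ = 1.35050 × cos(148.68°) = -1.15370
y = ρ sin φ = 1.35050 × sin(148.68°) = 0.70201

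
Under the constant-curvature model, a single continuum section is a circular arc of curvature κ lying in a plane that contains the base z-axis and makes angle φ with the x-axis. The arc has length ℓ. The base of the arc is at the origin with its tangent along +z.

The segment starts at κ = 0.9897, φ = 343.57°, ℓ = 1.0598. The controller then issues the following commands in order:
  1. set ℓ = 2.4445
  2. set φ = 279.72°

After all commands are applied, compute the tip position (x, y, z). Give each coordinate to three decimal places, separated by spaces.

initial: κ=0.9897, φ=343.57°, ℓ=1.0598
cmd 1: set ℓ=2.4445 → (κ,φ,ℓ)=(0.9897,343.57°,2.4445) → tip=(1.6963,-0.5002,0.6680)
cmd 2: set φ=279.72° → (κ,φ,ℓ)=(0.9897,279.72°,2.4445) → tip=(0.2986,-1.7431,0.6680)

0.299 -1.743 0.668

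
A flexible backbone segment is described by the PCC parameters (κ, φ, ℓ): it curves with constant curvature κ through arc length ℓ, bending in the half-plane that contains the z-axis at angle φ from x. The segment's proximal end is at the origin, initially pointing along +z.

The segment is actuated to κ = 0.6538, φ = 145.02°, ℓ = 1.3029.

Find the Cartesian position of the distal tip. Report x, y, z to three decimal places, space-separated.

θ = κ·ℓ = 0.6538 × 1.3029 = 0.85184 rad
ρ = (1 − cos θ)/κ = (1 − 0.65860)/0.6538 = 0.52217
z = sin θ / κ = 0.75249/0.6538 = 1.15095
x = ρ cos φ = 0.52217 × cos(145.02°) = -0.42784
y = ρ sin φ = 0.52217 × sin(145.02°) = 0.29936

-0.428 0.299 1.151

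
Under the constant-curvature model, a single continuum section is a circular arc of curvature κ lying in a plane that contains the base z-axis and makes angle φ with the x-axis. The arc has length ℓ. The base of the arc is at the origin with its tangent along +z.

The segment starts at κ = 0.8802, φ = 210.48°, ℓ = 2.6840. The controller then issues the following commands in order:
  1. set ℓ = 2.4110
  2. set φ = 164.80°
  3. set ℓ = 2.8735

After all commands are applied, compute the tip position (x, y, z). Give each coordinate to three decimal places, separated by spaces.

-1.994 0.542 0.653

initial: κ=0.8802, φ=210.48°, ℓ=2.6840
cmd 1: set ℓ=2.4110 → (κ,φ,ℓ)=(0.8802,210.48°,2.4110) → tip=(-1.4920,-0.8782,0.9677)
cmd 2: set φ=164.80° → (κ,φ,ℓ)=(0.8802,164.80°,2.4110) → tip=(-1.6707,0.4539,0.9677)
cmd 3: set ℓ=2.8735 → (κ,φ,ℓ)=(0.8802,164.80°,2.8735) → tip=(-1.9935,0.5416,0.6530)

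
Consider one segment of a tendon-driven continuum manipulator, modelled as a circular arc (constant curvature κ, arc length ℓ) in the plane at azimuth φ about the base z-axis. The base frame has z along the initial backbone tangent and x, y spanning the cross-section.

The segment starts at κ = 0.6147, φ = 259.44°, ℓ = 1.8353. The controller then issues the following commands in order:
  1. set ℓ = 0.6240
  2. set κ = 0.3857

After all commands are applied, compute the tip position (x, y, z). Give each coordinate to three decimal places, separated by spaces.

initial: κ=0.6147, φ=259.44°, ℓ=1.8353
cmd 1: set ℓ=0.6240 → (κ,φ,ℓ)=(0.6147,259.44°,0.6240) → tip=(-0.0217,-0.1162,0.6088)
cmd 2: set κ=0.3857 → (κ,φ,ℓ)=(0.3857,259.44°,0.6240) → tip=(-0.0137,-0.0735,0.6180)

-0.014 -0.073 0.618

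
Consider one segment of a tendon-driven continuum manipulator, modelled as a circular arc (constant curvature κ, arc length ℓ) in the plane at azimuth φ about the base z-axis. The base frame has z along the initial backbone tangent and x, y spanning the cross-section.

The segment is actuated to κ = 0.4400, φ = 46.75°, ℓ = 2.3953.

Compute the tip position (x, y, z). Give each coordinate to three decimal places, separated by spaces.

0.788 0.837 1.976

θ = κ·ℓ = 0.4400 × 2.3953 = 1.05393 rad
ρ = (1 − cos θ)/κ = (1 − 0.49416)/0.4400 = 1.14964
z = sin θ / κ = 0.86937/0.4400 = 1.97585
x = ρ cos φ = 1.14964 × cos(46.75°) = 0.78772
y = ρ sin φ = 1.14964 × sin(46.75°) = 0.83737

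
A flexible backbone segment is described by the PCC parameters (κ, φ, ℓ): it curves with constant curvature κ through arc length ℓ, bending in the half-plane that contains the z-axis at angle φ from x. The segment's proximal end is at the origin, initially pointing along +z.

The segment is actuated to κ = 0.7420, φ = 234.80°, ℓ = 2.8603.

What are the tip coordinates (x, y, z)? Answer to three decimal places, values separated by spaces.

θ = κ·ℓ = 0.7420 × 2.8603 = 2.12234 rad
ρ = (1 − cos θ)/κ = (1 − -0.52400)/0.7420 = 2.05391
z = sin θ / κ = 0.85172/0.7420 = 1.14786
x = ρ cos φ = 2.05391 × cos(234.80°) = -1.18394
y = ρ sin φ = 2.05391 × sin(234.80°) = -1.67835

-1.184 -1.678 1.148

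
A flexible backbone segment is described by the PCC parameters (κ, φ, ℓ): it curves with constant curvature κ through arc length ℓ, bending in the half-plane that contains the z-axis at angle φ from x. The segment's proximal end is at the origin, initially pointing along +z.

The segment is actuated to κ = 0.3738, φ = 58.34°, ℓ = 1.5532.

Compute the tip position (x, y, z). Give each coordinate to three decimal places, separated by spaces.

0.230 0.373 1.467

θ = κ·ℓ = 0.3738 × 1.5532 = 0.58059 rad
ρ = (1 − cos θ)/κ = (1 − 0.83614)/0.3738 = 0.43836
z = sin θ / κ = 0.54851/0.3738 = 1.46740
x = ρ cos φ = 0.43836 × cos(58.34°) = 0.23008
y = ρ sin φ = 0.43836 × sin(58.34°) = 0.37312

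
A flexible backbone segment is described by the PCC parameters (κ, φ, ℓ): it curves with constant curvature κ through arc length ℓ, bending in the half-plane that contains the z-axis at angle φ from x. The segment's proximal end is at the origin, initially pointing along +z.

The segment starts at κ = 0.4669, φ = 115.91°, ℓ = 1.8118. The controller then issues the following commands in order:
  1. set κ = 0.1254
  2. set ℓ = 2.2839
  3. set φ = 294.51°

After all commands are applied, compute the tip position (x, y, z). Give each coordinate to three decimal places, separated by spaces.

0.135 -0.296 2.253

initial: κ=0.4669, φ=115.91°, ℓ=1.8118
cmd 1: set κ=0.1254 → (κ,φ,ℓ)=(0.1254,115.91°,1.8118) → tip=(-0.0895,0.1843,1.7963)
cmd 2: set ℓ=2.2839 → (κ,φ,ℓ)=(0.1254,115.91°,2.2839) → tip=(-0.1419,0.2922,2.2528)
cmd 3: set φ=294.51° → (κ,φ,ℓ)=(0.1254,294.51°,2.2839) → tip=(0.1348,-0.2956,2.2528)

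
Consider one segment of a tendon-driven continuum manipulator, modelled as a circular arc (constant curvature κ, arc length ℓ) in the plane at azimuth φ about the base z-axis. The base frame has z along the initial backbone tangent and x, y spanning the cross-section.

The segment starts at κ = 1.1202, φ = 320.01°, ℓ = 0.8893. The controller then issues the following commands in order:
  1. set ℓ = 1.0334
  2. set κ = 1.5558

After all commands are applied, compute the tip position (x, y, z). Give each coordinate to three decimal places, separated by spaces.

0.511 -0.428 0.642

initial: κ=1.1202, φ=320.01°, ℓ=0.8893
cmd 1: set ℓ=1.0334 → (κ,φ,ℓ)=(1.1202,320.01°,1.0334) → tip=(0.4093,-0.3433,0.8176)
cmd 2: set κ=1.5558 → (κ,φ,ℓ)=(1.5558,320.01°,1.0334) → tip=(0.5107,-0.4283,0.6423)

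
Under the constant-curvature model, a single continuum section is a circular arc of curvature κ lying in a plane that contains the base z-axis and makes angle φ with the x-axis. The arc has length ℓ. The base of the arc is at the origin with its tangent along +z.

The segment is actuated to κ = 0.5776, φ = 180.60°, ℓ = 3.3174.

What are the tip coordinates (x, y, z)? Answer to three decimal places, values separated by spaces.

θ = κ·ℓ = 0.5776 × 3.3174 = 1.91613 rad
ρ = (1 − cos θ)/κ = (1 − -0.33851)/0.5776 = 2.31737
z = sin θ / κ = 0.94096/0.5776 = 1.62909
x = ρ cos φ = 2.31737 × cos(180.60°) = -2.31724
y = ρ sin φ = 2.31737 × sin(180.60°) = -0.02427

-2.317 -0.024 1.629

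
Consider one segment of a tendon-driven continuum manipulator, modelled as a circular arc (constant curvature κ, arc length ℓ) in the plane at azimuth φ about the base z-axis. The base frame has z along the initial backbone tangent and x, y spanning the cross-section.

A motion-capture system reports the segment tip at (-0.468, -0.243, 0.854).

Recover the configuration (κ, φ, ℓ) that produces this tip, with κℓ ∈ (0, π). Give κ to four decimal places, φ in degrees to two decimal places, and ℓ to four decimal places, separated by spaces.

ρ = √(x²+y²) = √(-0.468² + -0.243²) = 0.52733
φ = atan2(y, x) mod 360° = atan2(-0.243, -0.468) = 207.4397°
|p|² = ρ² + z² = 0.52733² + 0.854² = 1.00739
κ = 2ρ / |p|² = 2×0.52733 / 1.00739 = 1.04692
θ = 2·atan2(ρ, z) = 2·atan2(0.52733, 0.854) = 1.10634 rad
ℓ = θ/κ = 1.10634/1.04692 = 1.05676

1.0469 207.44 1.0568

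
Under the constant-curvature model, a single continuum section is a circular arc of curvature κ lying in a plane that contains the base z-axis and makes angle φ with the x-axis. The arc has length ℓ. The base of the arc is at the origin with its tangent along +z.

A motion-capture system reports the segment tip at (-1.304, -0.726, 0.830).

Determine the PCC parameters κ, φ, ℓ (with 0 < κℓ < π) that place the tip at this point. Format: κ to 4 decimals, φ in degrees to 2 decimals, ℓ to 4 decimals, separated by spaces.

ρ = √(x²+y²) = √(-1.304² + -0.726²) = 1.49248
φ = atan2(y, x) mod 360° = atan2(-0.726, -1.304) = 209.1068°
|p|² = ρ² + z² = 1.49248² + 0.830² = 2.91639
κ = 2ρ / |p|² = 2×1.49248 / 2.91639 = 1.02351
θ = 2·atan2(ρ, z) = 2·atan2(1.49248, 0.830) = 2.12653 rad
ℓ = θ/κ = 2.12653/1.02351 = 2.07768

1.0235 209.11 2.0777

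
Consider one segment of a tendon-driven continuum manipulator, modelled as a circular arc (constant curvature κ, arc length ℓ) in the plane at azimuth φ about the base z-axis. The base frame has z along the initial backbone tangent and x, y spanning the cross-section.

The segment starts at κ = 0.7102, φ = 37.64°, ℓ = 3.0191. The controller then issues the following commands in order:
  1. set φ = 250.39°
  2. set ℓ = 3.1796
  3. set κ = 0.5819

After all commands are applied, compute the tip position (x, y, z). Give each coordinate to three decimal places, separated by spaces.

initial: κ=0.7102, φ=37.64°, ℓ=3.0191
cmd 1: set φ=250.39° → (κ,φ,ℓ)=(0.7102,250.39°,3.0191) → tip=(-0.7289,-2.0459,1.1829)
cmd 2: set ℓ=3.1796 → (κ,φ,ℓ)=(0.7102,250.39°,3.1796) → tip=(-0.7724,-2.1680,1.0883)
cmd 3: set κ=0.5819 → (κ,φ,ℓ)=(0.5819,250.39°,3.1796) → tip=(-0.7358,-2.0653,1.6519)

-0.736 -2.065 1.652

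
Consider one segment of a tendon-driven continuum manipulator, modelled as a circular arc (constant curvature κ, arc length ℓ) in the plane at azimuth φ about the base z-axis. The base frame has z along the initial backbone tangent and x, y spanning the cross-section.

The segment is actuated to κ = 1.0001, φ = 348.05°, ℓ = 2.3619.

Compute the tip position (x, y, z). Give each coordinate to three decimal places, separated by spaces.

1.674 -0.354 0.703

θ = κ·ℓ = 1.0001 × 2.3619 = 2.36214 rad
ρ = (1 − cos θ)/κ = (1 − -0.71130)/1.0001 = 1.71112
z = sin θ / κ = 0.70289/1.0001 = 0.70282
x = ρ cos φ = 1.71112 × cos(348.05°) = 1.67404
y = ρ sin φ = 1.71112 × sin(348.05°) = -0.35430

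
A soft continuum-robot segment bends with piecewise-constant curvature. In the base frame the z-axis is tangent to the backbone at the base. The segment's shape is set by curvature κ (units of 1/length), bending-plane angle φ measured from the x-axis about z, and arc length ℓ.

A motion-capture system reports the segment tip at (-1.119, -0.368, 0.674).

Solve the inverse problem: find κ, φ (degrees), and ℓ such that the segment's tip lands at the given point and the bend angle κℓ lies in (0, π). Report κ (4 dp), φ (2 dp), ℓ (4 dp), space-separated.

1.2791 198.20 1.6435

ρ = √(x²+y²) = √(-1.119² + -0.368²) = 1.17796
φ = atan2(y, x) mod 360° = atan2(-0.368, -1.119) = 198.2042°
|p|² = ρ² + z² = 1.17796² + 0.674² = 1.84186
κ = 2ρ / |p|² = 2×1.17796 / 1.84186 = 1.27910
θ = 2·atan2(ρ, z) = 2·atan2(1.17796, 0.674) = 2.10217 rad
ℓ = θ/κ = 2.10217/1.27910 = 1.64348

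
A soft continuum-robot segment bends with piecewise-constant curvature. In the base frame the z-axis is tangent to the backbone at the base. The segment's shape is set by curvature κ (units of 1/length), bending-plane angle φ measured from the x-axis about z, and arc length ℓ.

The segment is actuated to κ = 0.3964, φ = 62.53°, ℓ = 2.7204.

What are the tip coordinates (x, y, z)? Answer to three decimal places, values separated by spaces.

θ = κ·ℓ = 0.3964 × 2.7204 = 1.07837 rad
ρ = (1 − cos θ)/κ = (1 − 0.47277)/0.3964 = 1.33005
z = sin θ / κ = 0.88119/0.3964 = 2.22297
x = ρ cos φ = 1.33005 × cos(62.53°) = 0.61353
y = ρ sin φ = 1.33005 × sin(62.53°) = 1.18009

0.614 1.180 2.223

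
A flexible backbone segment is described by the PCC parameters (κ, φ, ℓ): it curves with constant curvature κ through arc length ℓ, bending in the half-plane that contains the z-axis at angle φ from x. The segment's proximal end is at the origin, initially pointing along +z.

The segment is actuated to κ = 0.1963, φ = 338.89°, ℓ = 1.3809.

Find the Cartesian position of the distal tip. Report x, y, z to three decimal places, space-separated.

0.174 -0.067 1.364

θ = κ·ℓ = 0.1963 × 1.3809 = 0.27107 rad
ρ = (1 − cos θ)/κ = (1 − 0.96348)/0.1963 = 0.18602
z = sin θ / κ = 0.26776/0.1963 = 1.36405
x = ρ cos φ = 0.18602 × cos(338.89°) = 0.17353
y = ρ sin φ = 0.18602 × sin(338.89°) = -0.06700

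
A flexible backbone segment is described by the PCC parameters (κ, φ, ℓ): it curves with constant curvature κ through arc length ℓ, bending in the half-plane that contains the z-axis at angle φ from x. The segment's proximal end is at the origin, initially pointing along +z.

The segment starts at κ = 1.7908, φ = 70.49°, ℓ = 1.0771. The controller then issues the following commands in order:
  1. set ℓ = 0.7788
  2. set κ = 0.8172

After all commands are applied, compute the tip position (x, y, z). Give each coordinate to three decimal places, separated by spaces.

initial: κ=1.7908, φ=70.49°, ℓ=1.0771
cmd 1: set ℓ=0.7788 → (κ,φ,ℓ)=(1.7908,70.49°,0.7788) → tip=(0.1538,0.4341,0.5498)
cmd 2: set κ=0.8172 → (κ,φ,ℓ)=(0.8172,70.49°,0.7788) → tip=(0.0800,0.2258,0.7273)

0.080 0.226 0.727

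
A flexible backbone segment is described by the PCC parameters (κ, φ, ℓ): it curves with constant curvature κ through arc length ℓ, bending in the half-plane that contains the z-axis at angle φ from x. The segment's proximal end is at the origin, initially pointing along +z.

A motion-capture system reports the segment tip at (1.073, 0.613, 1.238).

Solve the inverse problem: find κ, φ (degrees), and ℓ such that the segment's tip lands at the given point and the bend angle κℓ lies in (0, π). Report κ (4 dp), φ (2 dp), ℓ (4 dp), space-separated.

0.8078 29.74 1.9424

ρ = √(x²+y²) = √(1.073² + 0.613²) = 1.23576
φ = atan2(y, x) mod 360° = atan2(0.613, 1.073) = 29.7391°
|p|² = ρ² + z² = 1.23576² + 1.238² = 3.05974
κ = 2ρ / |p|² = 2×1.23576 / 3.05974 = 0.80775
θ = 2·atan2(ρ, z) = 2·atan2(1.23576, 1.238) = 1.56898 rad
ℓ = θ/κ = 1.56898/0.80775 = 1.94241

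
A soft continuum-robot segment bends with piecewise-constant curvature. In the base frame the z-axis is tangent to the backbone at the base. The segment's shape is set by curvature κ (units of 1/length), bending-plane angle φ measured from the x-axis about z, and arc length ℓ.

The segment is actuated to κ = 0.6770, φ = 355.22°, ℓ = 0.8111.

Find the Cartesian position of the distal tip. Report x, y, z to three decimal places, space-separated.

θ = κ·ℓ = 0.6770 × 0.8111 = 0.54911 rad
ρ = (1 − cos θ)/κ = (1 − 0.85299)/0.6770 = 0.21715
z = sin θ / κ = 0.52193/0.6770 = 0.77095
x = ρ cos φ = 0.21715 × cos(355.22°) = 0.21640
y = ρ sin φ = 0.21715 × sin(355.22°) = -0.01810

0.216 -0.018 0.771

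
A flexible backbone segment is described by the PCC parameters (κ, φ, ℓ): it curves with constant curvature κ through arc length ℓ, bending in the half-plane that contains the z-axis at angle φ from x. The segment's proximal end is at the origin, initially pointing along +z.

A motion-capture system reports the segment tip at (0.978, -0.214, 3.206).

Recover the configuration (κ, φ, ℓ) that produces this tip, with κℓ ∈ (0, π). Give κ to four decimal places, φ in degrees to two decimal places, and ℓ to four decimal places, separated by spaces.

0.1775 347.66 3.4105

ρ = √(x²+y²) = √(0.978² + -0.214²) = 1.00114
φ = atan2(y, x) mod 360° = atan2(-0.214, 0.978) = 347.6574°
|p|² = ρ² + z² = 1.00114² + 3.206² = 11.28072
κ = 2ρ / |p|² = 2×1.00114 / 11.28072 = 0.17750
θ = 2·atan2(ρ, z) = 2·atan2(1.00114, 3.206) = 0.60535 rad
ℓ = θ/κ = 0.60535/0.17750 = 3.41051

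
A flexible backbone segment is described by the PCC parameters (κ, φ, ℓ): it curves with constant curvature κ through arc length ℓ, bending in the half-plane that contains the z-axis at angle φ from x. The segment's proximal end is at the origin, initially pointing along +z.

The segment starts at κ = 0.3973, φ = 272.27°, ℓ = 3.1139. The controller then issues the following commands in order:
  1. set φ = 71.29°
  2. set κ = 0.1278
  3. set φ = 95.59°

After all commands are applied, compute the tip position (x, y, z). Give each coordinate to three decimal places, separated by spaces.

-0.060 0.609 3.032

initial: κ=0.3973, φ=272.27°, ℓ=3.1139
cmd 1: set φ=71.29° → (κ,φ,ℓ)=(0.3973,71.29°,3.1139) → tip=(0.5430,1.6033,2.3782)
cmd 2: set κ=0.1278 → (κ,φ,ℓ)=(0.1278,71.29°,3.1139) → tip=(0.1961,0.5792,3.0324)
cmd 3: set φ=95.59° → (κ,φ,ℓ)=(0.1278,95.59°,3.1139) → tip=(-0.0596,0.6086,3.0324)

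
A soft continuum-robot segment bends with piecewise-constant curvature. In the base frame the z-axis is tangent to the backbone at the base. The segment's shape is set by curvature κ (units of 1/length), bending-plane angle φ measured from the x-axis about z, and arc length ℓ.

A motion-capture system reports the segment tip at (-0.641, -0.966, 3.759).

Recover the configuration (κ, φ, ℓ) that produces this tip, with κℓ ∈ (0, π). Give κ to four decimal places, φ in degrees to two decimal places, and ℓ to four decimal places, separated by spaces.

ρ = √(x²+y²) = √(-0.641² + -0.966²) = 1.15933
φ = atan2(y, x) mod 360° = atan2(-0.966, -0.641) = 236.4333°
|p|² = ρ² + z² = 1.15933² + 3.759² = 15.47412
κ = 2ρ / |p|² = 2×1.15933 / 15.47412 = 0.14984
θ = 2·atan2(ρ, z) = 2·atan2(1.15933, 3.759) = 0.59832 rad
ℓ = θ/κ = 0.59832/0.14984 = 3.99301

0.1498 236.43 3.9930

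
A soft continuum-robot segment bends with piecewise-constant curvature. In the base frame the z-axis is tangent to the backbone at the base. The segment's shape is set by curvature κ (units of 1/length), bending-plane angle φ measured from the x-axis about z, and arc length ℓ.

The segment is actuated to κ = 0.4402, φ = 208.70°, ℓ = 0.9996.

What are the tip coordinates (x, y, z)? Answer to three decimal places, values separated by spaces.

-0.190 -0.104 0.968

θ = κ·ℓ = 0.4402 × 0.9996 = 0.44002 rad
ρ = (1 − cos θ)/κ = (1 − 0.90474)/0.4402 = 0.21640
z = sin θ / κ = 0.42596/0.4402 = 0.96765
x = ρ cos φ = 0.21640 × cos(208.70°) = -0.18981
y = ρ sin φ = 0.21640 × sin(208.70°) = -0.10392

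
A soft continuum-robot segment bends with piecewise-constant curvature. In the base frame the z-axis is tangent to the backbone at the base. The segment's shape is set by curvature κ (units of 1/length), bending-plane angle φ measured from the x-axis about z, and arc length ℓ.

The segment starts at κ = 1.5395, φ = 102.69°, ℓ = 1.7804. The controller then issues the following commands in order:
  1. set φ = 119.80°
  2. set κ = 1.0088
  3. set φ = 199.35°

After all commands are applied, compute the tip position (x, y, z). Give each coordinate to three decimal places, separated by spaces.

-1.144 -0.402 0.966

initial: κ=1.5395, φ=102.69°, ℓ=1.7804
cmd 1: set φ=119.80° → (κ,φ,ℓ)=(1.5395,119.80°,1.7804) → tip=(-0.6201,1.0827,0.2534)
cmd 2: set κ=1.0088 → (κ,φ,ℓ)=(1.0088,119.80°,1.7804) → tip=(-0.6027,1.0523,0.9662)
cmd 3: set φ=199.35° → (κ,φ,ℓ)=(1.0088,199.35°,1.7804) → tip=(-1.1442,-0.4018,0.9662)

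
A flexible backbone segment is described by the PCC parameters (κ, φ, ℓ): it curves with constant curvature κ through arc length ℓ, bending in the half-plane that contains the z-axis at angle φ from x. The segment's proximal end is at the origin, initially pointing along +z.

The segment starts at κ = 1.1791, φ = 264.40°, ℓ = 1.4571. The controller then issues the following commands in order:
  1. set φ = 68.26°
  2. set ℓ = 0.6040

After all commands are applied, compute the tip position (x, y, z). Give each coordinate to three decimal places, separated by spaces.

initial: κ=1.1791, φ=264.40°, ℓ=1.4571
cmd 1: set φ=68.26° → (κ,φ,ℓ)=(1.1791,68.26°,1.4571) → tip=(0.3602,0.9034,0.8389)
cmd 2: set ℓ=0.6040 → (κ,φ,ℓ)=(1.1791,68.26°,0.6040) → tip=(0.0764,0.1915,0.5542)

0.076 0.191 0.554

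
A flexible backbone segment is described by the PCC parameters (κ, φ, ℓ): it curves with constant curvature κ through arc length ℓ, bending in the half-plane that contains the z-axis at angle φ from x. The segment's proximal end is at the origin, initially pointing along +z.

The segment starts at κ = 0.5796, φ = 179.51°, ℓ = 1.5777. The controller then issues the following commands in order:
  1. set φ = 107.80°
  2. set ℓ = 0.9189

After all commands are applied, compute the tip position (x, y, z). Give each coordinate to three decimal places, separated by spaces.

initial: κ=0.5796, φ=179.51°, ℓ=1.5777
cmd 1: set φ=107.80° → (κ,φ,ℓ)=(0.5796,107.80°,1.5777) → tip=(-0.2056,0.6403,1.3668)
cmd 2: set ℓ=0.9189 → (κ,φ,ℓ)=(0.5796,107.80°,0.9189) → tip=(-0.0731,0.2275,0.8761)

-0.073 0.228 0.876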